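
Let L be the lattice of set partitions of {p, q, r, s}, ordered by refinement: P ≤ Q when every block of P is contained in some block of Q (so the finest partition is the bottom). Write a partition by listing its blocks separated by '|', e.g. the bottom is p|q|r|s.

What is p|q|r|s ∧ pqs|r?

p|q|r|s

The meet (common refinement) of p|q|r|s and pqs|r intersects blocks pairwise, giving p|q|r|s.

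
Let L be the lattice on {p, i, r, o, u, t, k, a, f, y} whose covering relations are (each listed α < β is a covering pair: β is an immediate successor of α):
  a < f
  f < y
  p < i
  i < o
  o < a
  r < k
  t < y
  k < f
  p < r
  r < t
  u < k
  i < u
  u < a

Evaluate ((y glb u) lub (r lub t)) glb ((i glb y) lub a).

y ∧ u = u
r ∨ t = t
u ∨ t = y
i ∧ y = i
i ∨ a = a
y ∧ a = a

a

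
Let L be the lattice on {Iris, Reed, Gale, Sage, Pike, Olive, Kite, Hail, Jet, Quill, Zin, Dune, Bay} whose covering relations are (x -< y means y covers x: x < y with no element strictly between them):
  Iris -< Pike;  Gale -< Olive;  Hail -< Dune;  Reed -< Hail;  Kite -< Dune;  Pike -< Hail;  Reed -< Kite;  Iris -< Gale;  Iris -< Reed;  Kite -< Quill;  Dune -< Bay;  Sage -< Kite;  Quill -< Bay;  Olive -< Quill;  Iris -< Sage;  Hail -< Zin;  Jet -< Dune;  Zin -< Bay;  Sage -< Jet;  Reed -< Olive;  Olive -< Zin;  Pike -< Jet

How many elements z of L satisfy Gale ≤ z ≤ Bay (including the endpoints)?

The interval [Gale, Bay] = {Bay, Gale, Olive, Quill, Zin}, which has 5 elements.

5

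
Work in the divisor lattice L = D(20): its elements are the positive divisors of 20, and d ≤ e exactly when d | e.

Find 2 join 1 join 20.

20

In the divisibility order, the join is the least common multiple: lcm(2, 1, 20) = 20.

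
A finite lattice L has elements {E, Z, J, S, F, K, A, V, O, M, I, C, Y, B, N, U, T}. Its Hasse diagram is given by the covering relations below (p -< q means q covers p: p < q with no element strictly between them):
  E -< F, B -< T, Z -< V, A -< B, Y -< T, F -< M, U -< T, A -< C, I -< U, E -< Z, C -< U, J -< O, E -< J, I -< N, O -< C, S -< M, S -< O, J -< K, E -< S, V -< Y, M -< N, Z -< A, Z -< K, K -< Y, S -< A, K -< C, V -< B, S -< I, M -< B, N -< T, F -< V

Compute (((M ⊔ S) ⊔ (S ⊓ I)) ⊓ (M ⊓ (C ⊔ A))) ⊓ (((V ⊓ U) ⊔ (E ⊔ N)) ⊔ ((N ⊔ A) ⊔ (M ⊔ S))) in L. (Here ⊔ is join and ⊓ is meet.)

S

M ∨ S = M
S ∧ I = S
M ∨ S = M
C ∨ A = C
M ∧ C = S
M ∧ S = S
V ∧ U = Z
E ∨ N = N
Z ∨ N = T
N ∨ A = T
M ∨ S = M
T ∨ M = T
T ∨ T = T
S ∧ T = S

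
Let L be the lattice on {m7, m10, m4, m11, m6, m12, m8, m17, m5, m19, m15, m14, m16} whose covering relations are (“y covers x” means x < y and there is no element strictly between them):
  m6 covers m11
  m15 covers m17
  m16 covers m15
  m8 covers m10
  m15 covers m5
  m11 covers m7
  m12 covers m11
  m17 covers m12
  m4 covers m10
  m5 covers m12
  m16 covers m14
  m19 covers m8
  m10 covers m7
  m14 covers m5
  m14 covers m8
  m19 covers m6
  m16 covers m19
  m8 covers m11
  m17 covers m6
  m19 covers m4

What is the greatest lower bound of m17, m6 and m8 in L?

Common lower bounds of {m17, m6, m8}: m11, m7.
The greatest among these is m11.

m11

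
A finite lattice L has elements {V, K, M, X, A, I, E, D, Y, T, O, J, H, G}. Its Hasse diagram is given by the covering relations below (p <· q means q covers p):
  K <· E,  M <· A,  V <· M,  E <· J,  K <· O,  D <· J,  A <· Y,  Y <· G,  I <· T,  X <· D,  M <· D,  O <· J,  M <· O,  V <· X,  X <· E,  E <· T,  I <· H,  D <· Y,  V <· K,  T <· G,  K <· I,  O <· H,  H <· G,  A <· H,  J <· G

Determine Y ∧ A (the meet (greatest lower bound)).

Common lower bounds of {Y, A}: A, M, V.
The greatest among these is A.

A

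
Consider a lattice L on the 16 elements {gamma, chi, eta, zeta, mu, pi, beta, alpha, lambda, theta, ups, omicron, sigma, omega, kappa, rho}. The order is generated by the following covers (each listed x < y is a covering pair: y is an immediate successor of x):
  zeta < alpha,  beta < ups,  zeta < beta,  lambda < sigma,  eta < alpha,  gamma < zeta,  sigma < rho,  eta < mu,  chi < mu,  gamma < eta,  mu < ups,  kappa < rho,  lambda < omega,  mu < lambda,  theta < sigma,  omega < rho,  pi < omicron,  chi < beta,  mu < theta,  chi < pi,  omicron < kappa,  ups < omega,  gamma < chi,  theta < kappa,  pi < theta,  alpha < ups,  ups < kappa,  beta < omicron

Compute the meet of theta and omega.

Common lower bounds of {theta, omega}: chi, eta, gamma, mu.
The greatest among these is mu.

mu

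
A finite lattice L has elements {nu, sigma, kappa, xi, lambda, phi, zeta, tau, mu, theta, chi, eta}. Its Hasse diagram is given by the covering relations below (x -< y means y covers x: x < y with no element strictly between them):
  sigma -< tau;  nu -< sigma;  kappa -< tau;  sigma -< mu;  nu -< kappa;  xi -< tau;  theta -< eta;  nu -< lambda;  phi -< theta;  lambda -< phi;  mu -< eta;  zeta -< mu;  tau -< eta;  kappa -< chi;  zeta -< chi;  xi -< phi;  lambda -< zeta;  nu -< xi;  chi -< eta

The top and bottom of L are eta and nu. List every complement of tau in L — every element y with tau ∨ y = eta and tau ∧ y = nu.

Need y with tau ∨ y = eta and tau ∧ y = nu.
Checking each element gives: lambda, zeta.

lambda, zeta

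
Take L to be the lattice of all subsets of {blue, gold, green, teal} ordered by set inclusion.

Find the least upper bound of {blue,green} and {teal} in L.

Under ⊆, join is union: {blue,green} ∪ {teal} = {blue,green,teal}.

{blue,green,teal}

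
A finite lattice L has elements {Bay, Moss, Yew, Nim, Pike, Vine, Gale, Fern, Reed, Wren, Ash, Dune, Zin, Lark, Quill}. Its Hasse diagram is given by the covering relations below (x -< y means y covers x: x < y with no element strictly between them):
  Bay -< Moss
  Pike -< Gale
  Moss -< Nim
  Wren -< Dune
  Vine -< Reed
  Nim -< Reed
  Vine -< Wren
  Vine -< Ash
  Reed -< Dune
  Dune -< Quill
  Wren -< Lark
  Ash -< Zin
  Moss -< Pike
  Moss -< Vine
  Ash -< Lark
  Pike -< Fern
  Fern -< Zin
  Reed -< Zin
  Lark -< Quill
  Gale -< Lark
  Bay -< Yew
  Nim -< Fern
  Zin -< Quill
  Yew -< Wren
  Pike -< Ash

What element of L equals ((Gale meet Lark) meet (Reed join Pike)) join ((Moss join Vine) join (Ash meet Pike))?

Gale ∧ Lark = Gale
Reed ∨ Pike = Zin
Gale ∧ Zin = Pike
Moss ∨ Vine = Vine
Ash ∧ Pike = Pike
Vine ∨ Pike = Ash
Pike ∨ Ash = Ash

Ash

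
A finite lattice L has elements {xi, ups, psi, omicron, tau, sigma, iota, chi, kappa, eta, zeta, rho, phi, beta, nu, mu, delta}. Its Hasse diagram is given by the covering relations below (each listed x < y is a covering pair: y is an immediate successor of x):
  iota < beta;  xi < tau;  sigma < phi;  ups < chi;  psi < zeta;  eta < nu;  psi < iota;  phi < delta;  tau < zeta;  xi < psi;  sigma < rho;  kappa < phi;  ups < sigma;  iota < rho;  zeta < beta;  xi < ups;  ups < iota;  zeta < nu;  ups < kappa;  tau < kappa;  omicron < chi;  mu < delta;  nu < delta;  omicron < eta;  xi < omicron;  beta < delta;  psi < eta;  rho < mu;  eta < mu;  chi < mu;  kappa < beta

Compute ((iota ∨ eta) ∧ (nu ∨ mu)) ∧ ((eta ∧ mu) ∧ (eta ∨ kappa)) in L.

iota ∨ eta = mu
nu ∨ mu = delta
mu ∧ delta = mu
eta ∧ mu = eta
eta ∨ kappa = delta
eta ∧ delta = eta
mu ∧ eta = eta

eta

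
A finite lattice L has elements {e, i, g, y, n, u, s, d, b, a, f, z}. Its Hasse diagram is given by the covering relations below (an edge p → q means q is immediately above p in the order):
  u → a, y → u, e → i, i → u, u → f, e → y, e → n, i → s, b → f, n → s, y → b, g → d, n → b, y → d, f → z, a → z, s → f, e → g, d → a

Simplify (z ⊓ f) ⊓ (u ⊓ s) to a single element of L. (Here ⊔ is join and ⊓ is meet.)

i

z ∧ f = f
u ∧ s = i
f ∧ i = i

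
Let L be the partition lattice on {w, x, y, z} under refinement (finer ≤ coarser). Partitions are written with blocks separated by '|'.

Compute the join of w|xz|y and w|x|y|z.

w|xz|y

The join of w|xz|y and w|x|y|z merges any blocks that overlap across the partitions, giving w|xz|y.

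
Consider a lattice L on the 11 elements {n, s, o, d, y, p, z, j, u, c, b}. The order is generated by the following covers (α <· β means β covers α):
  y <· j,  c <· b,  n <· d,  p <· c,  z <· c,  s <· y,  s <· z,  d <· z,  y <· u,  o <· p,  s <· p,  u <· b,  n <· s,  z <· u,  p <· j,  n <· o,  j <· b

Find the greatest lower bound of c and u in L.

z

Common lower bounds of {c, u}: d, n, s, z.
The greatest among these is z.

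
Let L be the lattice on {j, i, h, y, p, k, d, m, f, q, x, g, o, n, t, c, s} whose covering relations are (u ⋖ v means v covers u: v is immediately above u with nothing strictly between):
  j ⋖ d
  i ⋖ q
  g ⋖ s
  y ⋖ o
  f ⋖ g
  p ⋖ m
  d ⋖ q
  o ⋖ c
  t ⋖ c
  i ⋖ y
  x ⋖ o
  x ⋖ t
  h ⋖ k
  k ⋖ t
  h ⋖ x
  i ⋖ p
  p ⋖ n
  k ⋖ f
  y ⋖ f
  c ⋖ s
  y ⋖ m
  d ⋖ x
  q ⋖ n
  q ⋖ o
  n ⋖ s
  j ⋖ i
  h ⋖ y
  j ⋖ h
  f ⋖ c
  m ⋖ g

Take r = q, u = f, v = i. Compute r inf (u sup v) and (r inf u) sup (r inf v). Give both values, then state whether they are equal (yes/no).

i; i; yes

u sup v = f, so r inf (u sup v) = q inf f = i.
r inf u = i and r inf v = i, so (r inf u) sup (r inf v) = i sup i = i.
Equal: yes.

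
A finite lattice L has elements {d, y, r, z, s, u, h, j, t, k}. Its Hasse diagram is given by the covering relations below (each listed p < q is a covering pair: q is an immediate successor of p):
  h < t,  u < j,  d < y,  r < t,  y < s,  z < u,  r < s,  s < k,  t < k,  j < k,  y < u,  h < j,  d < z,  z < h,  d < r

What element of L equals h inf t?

h

h ∧ t = h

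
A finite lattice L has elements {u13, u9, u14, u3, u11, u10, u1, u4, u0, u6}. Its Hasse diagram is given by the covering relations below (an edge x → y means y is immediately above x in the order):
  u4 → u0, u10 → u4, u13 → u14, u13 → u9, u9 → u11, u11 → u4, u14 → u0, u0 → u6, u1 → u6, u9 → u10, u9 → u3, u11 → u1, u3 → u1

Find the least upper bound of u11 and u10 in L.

u4

Common upper bounds of {u11, u10}: u0, u4, u6.
The least among these is u4.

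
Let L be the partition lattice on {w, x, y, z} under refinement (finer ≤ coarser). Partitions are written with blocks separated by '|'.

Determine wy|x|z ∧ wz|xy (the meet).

w|x|y|z

The meet (common refinement) of wy|x|z and wz|xy intersects blocks pairwise, giving w|x|y|z.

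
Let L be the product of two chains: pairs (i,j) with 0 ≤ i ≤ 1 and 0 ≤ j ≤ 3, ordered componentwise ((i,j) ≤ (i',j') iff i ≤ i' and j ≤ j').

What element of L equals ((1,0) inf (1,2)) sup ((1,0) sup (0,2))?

(1,2)

(1,0) ∧ (1,2) = (1,0)
(1,0) ∨ (0,2) = (1,2)
(1,0) ∨ (1,2) = (1,2)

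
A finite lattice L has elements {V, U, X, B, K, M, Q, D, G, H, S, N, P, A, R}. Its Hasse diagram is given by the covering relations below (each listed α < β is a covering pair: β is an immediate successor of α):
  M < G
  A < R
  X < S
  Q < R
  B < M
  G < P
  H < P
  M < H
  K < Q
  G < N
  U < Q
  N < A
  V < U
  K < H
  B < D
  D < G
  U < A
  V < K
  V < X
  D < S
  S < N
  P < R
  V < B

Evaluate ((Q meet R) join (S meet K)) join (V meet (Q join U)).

Q

Q ∧ R = Q
S ∧ K = V
Q ∨ V = Q
Q ∨ U = Q
V ∧ Q = V
Q ∨ V = Q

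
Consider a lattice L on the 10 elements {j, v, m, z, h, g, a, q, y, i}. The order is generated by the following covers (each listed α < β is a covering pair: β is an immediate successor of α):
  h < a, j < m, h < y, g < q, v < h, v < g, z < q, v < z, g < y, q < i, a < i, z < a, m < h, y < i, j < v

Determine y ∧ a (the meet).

Common lower bounds of {y, a}: h, j, m, v.
The greatest among these is h.

h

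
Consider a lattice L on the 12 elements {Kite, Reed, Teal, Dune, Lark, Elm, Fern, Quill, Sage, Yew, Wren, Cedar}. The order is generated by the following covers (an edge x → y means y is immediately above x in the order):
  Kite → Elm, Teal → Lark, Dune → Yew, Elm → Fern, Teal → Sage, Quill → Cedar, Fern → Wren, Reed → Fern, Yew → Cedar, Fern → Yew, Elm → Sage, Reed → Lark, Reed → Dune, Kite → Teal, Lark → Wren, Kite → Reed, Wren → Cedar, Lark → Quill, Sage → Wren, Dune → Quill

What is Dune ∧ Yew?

Dune

Common lower bounds of {Dune, Yew}: Dune, Kite, Reed.
The greatest among these is Dune.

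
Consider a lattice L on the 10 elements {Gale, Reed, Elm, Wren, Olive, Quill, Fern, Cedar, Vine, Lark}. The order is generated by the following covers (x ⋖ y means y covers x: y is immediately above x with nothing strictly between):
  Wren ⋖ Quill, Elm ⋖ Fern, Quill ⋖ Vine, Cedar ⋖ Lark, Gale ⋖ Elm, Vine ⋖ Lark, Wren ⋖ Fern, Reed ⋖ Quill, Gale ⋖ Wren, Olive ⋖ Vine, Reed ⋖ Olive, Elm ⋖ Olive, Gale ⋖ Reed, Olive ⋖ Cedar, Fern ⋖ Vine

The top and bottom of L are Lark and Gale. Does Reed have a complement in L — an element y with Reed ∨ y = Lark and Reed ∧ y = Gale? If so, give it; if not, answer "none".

For every candidate y, either Reed ∨ y ≠ Lark or Reed ∧ y ≠ Gale; no complement exists.

none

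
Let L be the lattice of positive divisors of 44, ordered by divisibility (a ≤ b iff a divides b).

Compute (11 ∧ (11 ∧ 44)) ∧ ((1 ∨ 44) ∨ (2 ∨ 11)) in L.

11 ∧ 44 = 11
11 ∧ 11 = 11
1 ∨ 44 = 44
2 ∨ 11 = 22
44 ∨ 22 = 44
11 ∧ 44 = 11

11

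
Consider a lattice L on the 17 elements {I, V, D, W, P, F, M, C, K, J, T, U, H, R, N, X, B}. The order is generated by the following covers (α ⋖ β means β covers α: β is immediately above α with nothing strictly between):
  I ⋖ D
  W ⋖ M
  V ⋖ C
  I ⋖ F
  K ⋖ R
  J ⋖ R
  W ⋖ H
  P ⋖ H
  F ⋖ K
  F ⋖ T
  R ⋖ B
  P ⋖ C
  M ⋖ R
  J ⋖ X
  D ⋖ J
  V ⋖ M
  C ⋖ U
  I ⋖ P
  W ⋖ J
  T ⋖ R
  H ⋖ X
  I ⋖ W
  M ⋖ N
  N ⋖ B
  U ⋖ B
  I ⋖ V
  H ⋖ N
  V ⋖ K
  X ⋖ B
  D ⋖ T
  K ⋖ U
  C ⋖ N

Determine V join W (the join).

M

Common upper bounds of {V, W}: B, M, N, R.
The least among these is M.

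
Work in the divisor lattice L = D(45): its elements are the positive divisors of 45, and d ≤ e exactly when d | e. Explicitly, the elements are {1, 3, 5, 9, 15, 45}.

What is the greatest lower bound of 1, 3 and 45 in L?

1

In the divisibility order, the meet is the greatest common divisor: gcd(1, 3, 45) = 1.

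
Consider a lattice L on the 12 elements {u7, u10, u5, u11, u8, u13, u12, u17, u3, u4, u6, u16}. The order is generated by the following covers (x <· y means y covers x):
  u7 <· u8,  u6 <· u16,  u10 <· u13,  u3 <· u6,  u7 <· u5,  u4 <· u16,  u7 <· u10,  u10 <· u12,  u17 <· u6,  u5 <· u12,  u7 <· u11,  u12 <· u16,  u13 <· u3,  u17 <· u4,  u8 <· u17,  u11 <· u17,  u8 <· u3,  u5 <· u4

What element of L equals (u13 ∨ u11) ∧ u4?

u13 ∨ u11 = u6
u6 ∧ u4 = u17

u17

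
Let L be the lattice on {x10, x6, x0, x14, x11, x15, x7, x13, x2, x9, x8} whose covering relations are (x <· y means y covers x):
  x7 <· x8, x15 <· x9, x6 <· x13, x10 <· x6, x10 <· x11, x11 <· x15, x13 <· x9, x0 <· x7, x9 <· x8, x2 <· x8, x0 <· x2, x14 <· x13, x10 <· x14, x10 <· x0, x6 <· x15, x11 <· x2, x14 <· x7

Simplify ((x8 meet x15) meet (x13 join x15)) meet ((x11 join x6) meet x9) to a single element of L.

x15

x8 ∧ x15 = x15
x13 ∨ x15 = x9
x15 ∧ x9 = x15
x11 ∨ x6 = x15
x15 ∧ x9 = x15
x15 ∧ x15 = x15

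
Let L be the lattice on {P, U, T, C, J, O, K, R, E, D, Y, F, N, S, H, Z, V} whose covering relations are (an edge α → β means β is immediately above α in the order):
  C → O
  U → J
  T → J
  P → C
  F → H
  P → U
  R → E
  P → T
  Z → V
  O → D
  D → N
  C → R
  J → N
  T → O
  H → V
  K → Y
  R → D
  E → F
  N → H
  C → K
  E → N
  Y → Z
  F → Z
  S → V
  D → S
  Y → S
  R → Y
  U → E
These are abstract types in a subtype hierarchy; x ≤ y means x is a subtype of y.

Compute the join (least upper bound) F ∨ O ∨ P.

H

Common upper bounds of {F, O, P}: H, V.
The least among these is H.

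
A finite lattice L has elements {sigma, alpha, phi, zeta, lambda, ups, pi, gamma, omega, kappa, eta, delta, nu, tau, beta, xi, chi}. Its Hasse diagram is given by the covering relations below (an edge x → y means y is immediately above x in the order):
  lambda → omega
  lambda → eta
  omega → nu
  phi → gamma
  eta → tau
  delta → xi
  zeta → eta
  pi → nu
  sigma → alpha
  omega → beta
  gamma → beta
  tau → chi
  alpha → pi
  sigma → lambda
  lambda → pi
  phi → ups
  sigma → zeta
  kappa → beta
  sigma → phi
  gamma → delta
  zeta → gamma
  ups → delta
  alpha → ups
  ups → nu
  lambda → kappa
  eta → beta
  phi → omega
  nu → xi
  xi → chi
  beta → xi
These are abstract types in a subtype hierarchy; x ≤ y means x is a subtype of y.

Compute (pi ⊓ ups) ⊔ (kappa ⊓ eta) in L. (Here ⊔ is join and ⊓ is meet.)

pi

pi ∧ ups = alpha
kappa ∧ eta = lambda
alpha ∨ lambda = pi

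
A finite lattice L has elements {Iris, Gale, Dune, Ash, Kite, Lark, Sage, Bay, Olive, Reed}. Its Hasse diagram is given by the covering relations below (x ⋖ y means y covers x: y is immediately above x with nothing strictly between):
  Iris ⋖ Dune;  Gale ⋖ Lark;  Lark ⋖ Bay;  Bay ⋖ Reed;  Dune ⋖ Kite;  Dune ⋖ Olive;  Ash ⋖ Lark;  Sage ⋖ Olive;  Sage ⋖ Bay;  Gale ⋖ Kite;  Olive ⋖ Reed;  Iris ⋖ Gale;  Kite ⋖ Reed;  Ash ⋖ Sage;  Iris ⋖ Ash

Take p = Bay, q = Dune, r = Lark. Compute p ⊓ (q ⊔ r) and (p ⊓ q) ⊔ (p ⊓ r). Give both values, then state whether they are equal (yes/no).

Bay; Lark; no

q ⊔ r = Reed, so p ⊓ (q ⊔ r) = Bay ⊓ Reed = Bay.
p ⊓ q = Iris and p ⊓ r = Lark, so (p ⊓ q) ⊔ (p ⊓ r) = Iris ⊔ Lark = Lark.
Equal: no.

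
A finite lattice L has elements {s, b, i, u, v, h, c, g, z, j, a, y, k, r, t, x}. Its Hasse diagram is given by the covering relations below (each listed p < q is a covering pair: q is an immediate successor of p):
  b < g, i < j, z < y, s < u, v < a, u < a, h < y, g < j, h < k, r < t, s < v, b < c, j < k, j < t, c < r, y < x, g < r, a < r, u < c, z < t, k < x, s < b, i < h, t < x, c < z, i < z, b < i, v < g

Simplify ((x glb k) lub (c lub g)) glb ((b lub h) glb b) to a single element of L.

x ∧ k = k
c ∨ g = r
k ∨ r = x
b ∨ h = h
h ∧ b = b
x ∧ b = b

b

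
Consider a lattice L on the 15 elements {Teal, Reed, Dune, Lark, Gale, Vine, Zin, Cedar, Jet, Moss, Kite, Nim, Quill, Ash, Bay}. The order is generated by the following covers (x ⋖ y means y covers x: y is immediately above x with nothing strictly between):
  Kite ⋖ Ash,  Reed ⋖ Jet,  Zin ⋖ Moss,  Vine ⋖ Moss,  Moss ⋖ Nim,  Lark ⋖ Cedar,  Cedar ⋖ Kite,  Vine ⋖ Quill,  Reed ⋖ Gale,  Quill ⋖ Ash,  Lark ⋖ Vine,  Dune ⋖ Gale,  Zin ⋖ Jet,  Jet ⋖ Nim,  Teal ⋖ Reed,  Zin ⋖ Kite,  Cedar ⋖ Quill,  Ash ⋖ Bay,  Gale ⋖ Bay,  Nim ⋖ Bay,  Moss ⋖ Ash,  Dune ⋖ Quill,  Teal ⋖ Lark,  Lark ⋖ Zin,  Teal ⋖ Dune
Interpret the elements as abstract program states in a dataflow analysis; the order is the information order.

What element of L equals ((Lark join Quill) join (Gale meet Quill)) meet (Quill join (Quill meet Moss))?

Lark ∨ Quill = Quill
Gale ∧ Quill = Dune
Quill ∨ Dune = Quill
Quill ∧ Moss = Vine
Quill ∨ Vine = Quill
Quill ∧ Quill = Quill

Quill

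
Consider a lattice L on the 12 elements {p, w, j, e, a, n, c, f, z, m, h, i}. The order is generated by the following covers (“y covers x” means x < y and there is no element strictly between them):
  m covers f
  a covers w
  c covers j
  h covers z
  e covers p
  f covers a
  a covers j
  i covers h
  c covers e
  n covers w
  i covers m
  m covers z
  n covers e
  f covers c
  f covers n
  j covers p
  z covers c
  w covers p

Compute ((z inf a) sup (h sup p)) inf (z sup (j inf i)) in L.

z

z ∧ a = j
h ∨ p = h
j ∨ h = h
j ∧ i = j
z ∨ j = z
h ∧ z = z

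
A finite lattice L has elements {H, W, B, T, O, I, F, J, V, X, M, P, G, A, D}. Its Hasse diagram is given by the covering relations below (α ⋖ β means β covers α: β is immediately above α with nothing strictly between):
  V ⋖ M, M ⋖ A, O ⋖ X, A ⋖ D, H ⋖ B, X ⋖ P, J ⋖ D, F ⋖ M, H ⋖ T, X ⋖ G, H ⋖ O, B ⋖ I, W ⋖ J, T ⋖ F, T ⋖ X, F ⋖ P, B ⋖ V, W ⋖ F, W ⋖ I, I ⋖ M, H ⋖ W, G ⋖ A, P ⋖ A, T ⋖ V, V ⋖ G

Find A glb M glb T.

Common lower bounds of {A, M, T}: H, T.
The greatest among these is T.

T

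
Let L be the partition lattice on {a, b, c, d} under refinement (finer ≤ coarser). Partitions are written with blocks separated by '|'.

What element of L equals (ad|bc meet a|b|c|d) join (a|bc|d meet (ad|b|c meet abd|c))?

ad|bc ∧ a|b|c|d = a|b|c|d
ad|b|c ∧ abd|c = ad|b|c
a|bc|d ∧ ad|b|c = a|b|c|d
a|b|c|d ∨ a|b|c|d = a|b|c|d

a|b|c|d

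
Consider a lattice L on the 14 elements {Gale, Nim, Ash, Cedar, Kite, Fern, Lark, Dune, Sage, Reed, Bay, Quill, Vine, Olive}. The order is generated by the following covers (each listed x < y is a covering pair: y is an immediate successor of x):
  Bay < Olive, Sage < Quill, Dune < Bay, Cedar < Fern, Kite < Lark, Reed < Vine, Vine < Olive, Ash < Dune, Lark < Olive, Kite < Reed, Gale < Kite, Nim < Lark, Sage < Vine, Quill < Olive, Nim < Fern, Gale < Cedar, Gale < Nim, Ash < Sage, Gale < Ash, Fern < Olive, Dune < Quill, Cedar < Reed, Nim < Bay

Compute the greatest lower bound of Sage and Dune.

Common lower bounds of {Sage, Dune}: Ash, Gale.
The greatest among these is Ash.

Ash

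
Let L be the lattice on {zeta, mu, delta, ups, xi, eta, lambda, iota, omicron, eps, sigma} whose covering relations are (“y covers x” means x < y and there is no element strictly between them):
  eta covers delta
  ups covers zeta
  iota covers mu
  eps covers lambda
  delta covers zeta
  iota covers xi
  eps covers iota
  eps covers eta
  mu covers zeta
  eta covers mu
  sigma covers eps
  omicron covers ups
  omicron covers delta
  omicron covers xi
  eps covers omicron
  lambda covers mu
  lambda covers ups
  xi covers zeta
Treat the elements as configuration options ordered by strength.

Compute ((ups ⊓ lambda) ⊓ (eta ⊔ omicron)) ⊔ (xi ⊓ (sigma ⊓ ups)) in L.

ups

ups ∧ lambda = ups
eta ∨ omicron = eps
ups ∧ eps = ups
sigma ∧ ups = ups
xi ∧ ups = zeta
ups ∨ zeta = ups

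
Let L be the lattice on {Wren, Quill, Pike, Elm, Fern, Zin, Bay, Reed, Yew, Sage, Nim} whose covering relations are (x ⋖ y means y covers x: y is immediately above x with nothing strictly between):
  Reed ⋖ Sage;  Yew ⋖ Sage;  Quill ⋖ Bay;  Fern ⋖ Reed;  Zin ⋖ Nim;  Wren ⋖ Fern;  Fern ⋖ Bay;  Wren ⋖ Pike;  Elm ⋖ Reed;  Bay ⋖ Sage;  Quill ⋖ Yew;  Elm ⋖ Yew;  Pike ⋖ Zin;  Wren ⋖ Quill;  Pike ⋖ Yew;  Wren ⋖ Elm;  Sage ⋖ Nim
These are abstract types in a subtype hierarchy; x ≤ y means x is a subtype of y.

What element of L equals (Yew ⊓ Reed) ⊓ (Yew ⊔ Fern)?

Yew ∧ Reed = Elm
Yew ∨ Fern = Sage
Elm ∧ Sage = Elm

Elm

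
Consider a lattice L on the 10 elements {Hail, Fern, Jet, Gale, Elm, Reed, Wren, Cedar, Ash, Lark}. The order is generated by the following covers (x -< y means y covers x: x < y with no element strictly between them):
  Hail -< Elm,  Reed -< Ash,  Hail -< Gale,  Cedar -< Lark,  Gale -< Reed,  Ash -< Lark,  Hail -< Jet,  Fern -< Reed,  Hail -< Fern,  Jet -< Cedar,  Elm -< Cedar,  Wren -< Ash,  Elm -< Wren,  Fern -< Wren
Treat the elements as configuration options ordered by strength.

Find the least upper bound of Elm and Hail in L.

Common upper bounds of {Elm, Hail}: Ash, Cedar, Elm, Lark, Wren.
The least among these is Elm.

Elm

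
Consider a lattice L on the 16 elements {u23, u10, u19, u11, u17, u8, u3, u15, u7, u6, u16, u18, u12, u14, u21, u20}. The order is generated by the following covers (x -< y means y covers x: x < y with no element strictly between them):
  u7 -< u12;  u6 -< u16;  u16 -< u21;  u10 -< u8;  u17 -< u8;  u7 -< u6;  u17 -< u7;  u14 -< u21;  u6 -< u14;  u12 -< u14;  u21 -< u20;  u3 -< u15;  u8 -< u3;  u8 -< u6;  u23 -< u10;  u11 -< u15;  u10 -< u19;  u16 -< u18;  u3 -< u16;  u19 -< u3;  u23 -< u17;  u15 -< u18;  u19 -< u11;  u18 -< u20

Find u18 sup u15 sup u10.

u18

Common upper bounds of {u18, u15, u10}: u18, u20.
The least among these is u18.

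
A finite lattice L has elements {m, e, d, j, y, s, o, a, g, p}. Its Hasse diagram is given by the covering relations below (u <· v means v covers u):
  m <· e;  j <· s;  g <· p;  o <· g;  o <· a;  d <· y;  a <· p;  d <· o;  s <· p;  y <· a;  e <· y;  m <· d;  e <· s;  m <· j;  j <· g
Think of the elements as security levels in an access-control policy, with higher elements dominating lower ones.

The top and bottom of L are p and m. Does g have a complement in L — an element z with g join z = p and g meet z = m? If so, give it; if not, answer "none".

e

Need z with g ∨ z = p and g ∧ z = m.
Checking each element gives: e.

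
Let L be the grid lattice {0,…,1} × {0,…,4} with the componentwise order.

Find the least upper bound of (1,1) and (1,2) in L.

(1,2)

In a product of chains, the join is componentwise max, giving (1,2).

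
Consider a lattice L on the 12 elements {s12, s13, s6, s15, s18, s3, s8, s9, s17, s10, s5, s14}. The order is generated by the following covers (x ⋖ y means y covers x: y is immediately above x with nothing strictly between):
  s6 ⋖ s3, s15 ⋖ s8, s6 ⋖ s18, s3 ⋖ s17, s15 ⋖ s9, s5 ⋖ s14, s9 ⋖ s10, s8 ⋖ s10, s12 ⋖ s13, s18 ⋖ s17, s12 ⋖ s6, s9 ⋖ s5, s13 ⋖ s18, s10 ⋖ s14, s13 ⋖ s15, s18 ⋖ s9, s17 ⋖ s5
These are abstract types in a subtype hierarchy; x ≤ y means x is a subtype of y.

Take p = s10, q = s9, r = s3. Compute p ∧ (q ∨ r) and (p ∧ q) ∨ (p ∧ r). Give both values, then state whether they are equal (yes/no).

s9; s9; yes

q ∨ r = s5, so p ∧ (q ∨ r) = s10 ∧ s5 = s9.
p ∧ q = s9 and p ∧ r = s6, so (p ∧ q) ∨ (p ∧ r) = s9 ∨ s6 = s9.
Equal: yes.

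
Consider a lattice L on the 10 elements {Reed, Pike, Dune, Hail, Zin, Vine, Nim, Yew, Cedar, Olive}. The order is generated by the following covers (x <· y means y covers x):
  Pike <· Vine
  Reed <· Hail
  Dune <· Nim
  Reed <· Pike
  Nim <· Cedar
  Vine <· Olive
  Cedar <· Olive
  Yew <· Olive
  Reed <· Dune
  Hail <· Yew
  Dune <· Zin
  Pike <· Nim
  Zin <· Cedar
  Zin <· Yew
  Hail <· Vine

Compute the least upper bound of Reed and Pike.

Common upper bounds of {Reed, Pike}: Cedar, Nim, Olive, Pike, Vine.
The least among these is Pike.

Pike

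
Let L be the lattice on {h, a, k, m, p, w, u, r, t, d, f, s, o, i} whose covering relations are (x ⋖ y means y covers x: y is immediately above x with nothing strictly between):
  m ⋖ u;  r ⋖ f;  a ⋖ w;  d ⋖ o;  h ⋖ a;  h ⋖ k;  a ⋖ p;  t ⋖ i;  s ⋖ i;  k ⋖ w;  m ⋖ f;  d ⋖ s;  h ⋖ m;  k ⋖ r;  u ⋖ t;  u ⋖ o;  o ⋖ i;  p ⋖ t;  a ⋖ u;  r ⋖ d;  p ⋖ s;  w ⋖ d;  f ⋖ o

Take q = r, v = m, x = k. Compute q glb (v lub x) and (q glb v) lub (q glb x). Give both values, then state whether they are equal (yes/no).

r; k; no

v lub x = f, so q glb (v lub x) = r glb f = r.
q glb v = h and q glb x = k, so (q glb v) lub (q glb x) = h lub k = k.
Equal: no.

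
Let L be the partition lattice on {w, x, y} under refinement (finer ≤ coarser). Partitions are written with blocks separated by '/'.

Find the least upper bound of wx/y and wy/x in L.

The join of wx/y and wy/x merges any blocks that overlap across the partitions, giving wxy.

wxy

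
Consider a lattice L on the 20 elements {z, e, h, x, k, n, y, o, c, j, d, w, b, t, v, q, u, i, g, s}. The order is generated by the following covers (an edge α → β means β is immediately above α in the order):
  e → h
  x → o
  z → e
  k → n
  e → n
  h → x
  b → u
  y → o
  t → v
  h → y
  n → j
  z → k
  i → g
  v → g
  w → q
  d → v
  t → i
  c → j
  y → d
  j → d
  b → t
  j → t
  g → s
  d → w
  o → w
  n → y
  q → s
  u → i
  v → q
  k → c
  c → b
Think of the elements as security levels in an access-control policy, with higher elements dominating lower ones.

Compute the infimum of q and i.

Common lower bounds of {q, i}: b, c, e, j, k, n, t, z.
The greatest among these is t.

t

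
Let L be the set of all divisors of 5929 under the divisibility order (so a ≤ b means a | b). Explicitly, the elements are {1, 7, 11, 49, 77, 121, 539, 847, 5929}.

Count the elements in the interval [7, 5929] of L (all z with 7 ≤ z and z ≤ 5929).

6

The interval [7, 5929] = {49, 539, 5929, 7, 77, 847}, which has 6 elements.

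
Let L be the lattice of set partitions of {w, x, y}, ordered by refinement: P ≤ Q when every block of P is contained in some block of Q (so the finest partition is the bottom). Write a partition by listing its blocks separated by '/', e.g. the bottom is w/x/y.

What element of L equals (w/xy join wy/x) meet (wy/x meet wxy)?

w/xy ∨ wy/x = wxy
wy/x ∧ wxy = wy/x
wxy ∧ wy/x = wy/x

wy/x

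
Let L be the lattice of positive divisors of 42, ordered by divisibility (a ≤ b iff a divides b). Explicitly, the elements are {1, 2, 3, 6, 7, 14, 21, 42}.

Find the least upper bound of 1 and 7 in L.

7

In the divisibility order, the join is the least common multiple: lcm(1, 7) = 7.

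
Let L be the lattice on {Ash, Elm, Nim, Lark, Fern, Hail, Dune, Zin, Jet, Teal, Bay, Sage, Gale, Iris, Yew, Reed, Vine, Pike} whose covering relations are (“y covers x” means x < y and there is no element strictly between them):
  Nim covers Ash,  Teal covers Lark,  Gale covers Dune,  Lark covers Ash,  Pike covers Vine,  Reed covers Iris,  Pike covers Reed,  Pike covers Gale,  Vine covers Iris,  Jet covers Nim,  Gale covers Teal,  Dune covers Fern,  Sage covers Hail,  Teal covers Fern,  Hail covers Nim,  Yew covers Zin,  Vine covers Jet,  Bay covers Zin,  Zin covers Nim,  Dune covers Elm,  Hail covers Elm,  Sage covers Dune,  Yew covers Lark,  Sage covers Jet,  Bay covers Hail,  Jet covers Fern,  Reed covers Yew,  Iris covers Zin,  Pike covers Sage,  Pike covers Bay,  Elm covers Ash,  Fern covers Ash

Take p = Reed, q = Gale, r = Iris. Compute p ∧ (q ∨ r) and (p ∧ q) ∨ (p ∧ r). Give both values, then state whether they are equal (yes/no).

Reed; Reed; yes

q ∨ r = Pike, so p ∧ (q ∨ r) = Reed ∧ Pike = Reed.
p ∧ q = Lark and p ∧ r = Iris, so (p ∧ q) ∨ (p ∧ r) = Lark ∨ Iris = Reed.
Equal: yes.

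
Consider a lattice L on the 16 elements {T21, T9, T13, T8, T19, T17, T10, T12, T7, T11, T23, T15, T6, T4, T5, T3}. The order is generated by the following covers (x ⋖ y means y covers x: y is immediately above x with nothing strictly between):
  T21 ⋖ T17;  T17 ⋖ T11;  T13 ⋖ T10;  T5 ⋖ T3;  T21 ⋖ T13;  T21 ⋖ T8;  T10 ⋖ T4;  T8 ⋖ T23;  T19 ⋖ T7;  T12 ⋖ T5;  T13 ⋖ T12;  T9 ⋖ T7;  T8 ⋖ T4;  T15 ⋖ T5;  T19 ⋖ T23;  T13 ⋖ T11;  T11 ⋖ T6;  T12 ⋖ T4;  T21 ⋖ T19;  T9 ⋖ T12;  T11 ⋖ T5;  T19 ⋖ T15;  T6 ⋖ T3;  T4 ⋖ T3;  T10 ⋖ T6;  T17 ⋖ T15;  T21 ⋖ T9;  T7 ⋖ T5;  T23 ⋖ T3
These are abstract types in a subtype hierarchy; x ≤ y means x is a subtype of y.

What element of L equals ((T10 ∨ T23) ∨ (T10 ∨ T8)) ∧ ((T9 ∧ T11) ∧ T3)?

T21

T10 ∨ T23 = T3
T10 ∨ T8 = T4
T3 ∨ T4 = T3
T9 ∧ T11 = T21
T21 ∧ T3 = T21
T3 ∧ T21 = T21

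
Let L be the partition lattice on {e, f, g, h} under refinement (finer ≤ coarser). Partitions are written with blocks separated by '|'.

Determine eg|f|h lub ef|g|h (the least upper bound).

efg|h

Common upper bounds of {eg|f|h, ef|g|h}: efgh, efg|h.
The least among these is efg|h.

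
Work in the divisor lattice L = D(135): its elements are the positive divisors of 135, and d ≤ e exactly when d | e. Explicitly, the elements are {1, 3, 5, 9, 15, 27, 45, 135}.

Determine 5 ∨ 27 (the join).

135

Common upper bounds of {5, 27}: 135.
The least among these is 135.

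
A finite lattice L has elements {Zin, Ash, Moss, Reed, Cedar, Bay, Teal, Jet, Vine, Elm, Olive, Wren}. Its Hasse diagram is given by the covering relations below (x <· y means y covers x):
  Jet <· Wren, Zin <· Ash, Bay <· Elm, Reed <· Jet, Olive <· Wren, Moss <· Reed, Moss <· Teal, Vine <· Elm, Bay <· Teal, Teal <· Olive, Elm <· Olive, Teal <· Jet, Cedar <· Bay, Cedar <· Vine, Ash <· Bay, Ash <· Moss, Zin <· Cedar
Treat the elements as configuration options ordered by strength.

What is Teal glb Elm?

Bay

Common lower bounds of {Teal, Elm}: Ash, Bay, Cedar, Zin.
The greatest among these is Bay.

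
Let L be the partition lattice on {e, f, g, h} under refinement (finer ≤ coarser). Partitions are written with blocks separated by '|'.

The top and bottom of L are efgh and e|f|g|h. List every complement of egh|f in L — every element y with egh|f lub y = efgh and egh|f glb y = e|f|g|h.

Need y with egh|f ∨ y = efgh and egh|f ∧ y = e|f|g|h.
Checking each element gives: ef|g|h, e|fg|h, e|fh|g.

ef|g|h, e|fg|h, e|fh|g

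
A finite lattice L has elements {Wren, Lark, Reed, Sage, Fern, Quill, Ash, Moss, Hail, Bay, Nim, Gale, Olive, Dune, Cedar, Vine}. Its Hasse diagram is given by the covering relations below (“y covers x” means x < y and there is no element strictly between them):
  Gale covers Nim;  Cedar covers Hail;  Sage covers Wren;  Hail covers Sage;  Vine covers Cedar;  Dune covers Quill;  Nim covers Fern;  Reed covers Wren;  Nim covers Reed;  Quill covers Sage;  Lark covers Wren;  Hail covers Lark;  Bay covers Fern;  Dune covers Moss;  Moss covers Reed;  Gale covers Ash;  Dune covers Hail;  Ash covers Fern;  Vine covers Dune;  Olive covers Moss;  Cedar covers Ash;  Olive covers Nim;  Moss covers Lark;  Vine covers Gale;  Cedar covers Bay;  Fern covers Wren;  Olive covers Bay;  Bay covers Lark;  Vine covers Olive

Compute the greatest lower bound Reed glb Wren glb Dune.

Wren

Common lower bounds of {Reed, Wren, Dune}: Wren.
The greatest among these is Wren.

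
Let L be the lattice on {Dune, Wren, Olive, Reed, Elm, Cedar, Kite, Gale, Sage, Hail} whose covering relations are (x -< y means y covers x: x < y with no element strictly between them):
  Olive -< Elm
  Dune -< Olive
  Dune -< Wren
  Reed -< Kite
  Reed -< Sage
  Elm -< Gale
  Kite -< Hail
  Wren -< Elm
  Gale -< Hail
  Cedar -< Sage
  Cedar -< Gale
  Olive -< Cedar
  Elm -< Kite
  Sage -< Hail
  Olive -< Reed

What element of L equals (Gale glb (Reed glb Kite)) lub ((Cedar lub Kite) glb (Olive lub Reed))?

Reed ∧ Kite = Reed
Gale ∧ Reed = Olive
Cedar ∨ Kite = Hail
Olive ∨ Reed = Reed
Hail ∧ Reed = Reed
Olive ∨ Reed = Reed

Reed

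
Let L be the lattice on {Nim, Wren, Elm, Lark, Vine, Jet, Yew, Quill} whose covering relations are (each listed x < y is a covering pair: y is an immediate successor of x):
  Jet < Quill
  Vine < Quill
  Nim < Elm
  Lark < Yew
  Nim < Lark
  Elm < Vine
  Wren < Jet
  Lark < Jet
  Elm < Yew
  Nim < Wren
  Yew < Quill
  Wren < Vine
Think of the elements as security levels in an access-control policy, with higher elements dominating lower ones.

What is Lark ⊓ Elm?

Common lower bounds of {Lark, Elm}: Nim.
The greatest among these is Nim.

Nim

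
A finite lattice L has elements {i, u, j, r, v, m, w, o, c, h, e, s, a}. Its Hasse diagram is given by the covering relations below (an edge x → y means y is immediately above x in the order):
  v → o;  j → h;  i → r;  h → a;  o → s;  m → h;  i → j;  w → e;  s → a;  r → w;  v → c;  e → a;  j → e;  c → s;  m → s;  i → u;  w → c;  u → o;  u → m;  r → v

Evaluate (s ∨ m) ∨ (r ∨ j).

s ∨ m = s
r ∨ j = e
s ∨ e = a

a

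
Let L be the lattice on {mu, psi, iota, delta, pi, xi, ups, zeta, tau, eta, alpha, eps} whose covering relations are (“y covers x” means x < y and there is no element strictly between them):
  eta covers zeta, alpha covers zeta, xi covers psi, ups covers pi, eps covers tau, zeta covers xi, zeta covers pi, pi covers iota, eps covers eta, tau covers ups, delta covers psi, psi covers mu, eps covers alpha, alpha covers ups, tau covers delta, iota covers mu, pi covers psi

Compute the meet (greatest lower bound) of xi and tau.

Common lower bounds of {xi, tau}: mu, psi.
The greatest among these is psi.

psi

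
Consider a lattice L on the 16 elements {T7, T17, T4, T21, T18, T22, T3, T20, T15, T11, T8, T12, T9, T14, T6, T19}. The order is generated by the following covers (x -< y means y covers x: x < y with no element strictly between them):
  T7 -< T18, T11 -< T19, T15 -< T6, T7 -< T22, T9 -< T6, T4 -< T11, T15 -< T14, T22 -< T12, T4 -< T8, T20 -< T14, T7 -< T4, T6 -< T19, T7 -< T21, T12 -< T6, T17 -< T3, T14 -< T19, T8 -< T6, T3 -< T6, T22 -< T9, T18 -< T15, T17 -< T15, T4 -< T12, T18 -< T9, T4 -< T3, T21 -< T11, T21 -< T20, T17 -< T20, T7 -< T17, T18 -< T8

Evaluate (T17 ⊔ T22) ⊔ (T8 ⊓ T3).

T17 ∨ T22 = T6
T8 ∧ T3 = T4
T6 ∨ T4 = T6

T6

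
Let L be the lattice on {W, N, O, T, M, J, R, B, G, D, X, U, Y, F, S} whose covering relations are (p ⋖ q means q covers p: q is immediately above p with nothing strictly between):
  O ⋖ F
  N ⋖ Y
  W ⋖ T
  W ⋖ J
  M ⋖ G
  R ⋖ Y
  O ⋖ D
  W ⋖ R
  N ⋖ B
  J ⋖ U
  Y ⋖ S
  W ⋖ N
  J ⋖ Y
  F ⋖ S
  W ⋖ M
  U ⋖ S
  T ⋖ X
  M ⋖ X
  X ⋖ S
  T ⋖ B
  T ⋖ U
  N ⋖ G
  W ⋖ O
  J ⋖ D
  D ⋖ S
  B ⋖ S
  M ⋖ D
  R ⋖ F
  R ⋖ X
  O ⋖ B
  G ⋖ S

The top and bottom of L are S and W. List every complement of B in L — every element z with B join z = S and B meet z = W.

Need z with B ∨ z = S and B ∧ z = W.
Checking each element gives: J, M, R.

J, M, R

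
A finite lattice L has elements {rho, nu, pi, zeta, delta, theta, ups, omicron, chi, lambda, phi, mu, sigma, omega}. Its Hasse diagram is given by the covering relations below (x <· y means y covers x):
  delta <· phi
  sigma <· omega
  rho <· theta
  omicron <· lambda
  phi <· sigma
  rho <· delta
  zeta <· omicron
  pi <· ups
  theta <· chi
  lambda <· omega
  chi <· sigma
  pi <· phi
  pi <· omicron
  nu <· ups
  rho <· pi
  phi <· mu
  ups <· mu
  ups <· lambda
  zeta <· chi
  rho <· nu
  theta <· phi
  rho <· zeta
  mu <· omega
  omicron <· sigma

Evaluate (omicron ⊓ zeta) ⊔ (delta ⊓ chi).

zeta

omicron ∧ zeta = zeta
delta ∧ chi = rho
zeta ∨ rho = zeta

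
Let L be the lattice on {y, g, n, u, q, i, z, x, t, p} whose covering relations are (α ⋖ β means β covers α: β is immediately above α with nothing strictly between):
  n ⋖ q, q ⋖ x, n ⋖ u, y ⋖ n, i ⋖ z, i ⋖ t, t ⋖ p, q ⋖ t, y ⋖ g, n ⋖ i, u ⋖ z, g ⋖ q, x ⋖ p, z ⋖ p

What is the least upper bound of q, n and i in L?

Common upper bounds of {q, n, i}: p, t.
The least among these is t.

t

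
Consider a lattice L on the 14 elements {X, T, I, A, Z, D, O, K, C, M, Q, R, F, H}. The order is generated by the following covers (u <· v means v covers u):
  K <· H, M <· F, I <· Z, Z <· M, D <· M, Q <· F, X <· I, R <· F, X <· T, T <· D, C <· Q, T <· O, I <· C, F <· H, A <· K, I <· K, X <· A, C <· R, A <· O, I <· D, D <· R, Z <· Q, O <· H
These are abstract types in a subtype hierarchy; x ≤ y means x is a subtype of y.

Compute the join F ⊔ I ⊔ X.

F

Common upper bounds of {F, I, X}: F, H.
The least among these is F.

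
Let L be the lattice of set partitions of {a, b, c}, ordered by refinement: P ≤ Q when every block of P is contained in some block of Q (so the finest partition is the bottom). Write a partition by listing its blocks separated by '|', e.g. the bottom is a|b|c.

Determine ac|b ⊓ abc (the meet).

Common lower bounds of {ac|b, abc}: ac|b, a|b|c.
The greatest among these is ac|b.

ac|b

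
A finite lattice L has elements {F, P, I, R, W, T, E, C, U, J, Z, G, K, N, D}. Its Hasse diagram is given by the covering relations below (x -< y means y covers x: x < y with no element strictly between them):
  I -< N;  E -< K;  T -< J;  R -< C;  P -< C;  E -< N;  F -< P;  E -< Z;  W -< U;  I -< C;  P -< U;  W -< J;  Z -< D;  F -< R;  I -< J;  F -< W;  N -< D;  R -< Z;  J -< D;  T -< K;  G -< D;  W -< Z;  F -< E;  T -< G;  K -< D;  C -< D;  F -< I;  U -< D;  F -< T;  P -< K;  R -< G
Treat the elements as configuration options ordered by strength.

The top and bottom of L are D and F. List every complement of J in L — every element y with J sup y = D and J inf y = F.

E, P, R

Need y with J ∨ y = D and J ∧ y = F.
Checking each element gives: E, P, R.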